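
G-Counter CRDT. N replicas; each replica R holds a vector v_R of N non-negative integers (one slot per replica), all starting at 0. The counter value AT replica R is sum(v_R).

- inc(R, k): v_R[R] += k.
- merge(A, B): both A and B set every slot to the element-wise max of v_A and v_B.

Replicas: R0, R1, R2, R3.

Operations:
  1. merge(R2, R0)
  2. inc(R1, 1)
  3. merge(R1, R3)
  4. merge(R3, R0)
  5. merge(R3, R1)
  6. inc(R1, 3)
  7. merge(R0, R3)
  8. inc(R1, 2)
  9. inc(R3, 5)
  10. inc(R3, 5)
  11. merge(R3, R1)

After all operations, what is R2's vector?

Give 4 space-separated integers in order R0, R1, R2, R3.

Op 1: merge R2<->R0 -> R2=(0,0,0,0) R0=(0,0,0,0)
Op 2: inc R1 by 1 -> R1=(0,1,0,0) value=1
Op 3: merge R1<->R3 -> R1=(0,1,0,0) R3=(0,1,0,0)
Op 4: merge R3<->R0 -> R3=(0,1,0,0) R0=(0,1,0,0)
Op 5: merge R3<->R1 -> R3=(0,1,0,0) R1=(0,1,0,0)
Op 6: inc R1 by 3 -> R1=(0,4,0,0) value=4
Op 7: merge R0<->R3 -> R0=(0,1,0,0) R3=(0,1,0,0)
Op 8: inc R1 by 2 -> R1=(0,6,0,0) value=6
Op 9: inc R3 by 5 -> R3=(0,1,0,5) value=6
Op 10: inc R3 by 5 -> R3=(0,1,0,10) value=11
Op 11: merge R3<->R1 -> R3=(0,6,0,10) R1=(0,6,0,10)

Answer: 0 0 0 0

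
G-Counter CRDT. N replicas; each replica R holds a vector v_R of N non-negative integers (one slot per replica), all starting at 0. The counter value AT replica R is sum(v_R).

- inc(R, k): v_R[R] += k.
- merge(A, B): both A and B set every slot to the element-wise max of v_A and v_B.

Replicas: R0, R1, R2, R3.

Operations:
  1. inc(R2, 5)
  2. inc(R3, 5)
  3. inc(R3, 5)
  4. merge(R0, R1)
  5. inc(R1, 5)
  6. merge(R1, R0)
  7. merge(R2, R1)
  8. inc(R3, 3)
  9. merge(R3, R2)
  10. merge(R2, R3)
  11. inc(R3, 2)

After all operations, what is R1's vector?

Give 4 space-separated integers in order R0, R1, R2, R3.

Answer: 0 5 5 0

Derivation:
Op 1: inc R2 by 5 -> R2=(0,0,5,0) value=5
Op 2: inc R3 by 5 -> R3=(0,0,0,5) value=5
Op 3: inc R3 by 5 -> R3=(0,0,0,10) value=10
Op 4: merge R0<->R1 -> R0=(0,0,0,0) R1=(0,0,0,0)
Op 5: inc R1 by 5 -> R1=(0,5,0,0) value=5
Op 6: merge R1<->R0 -> R1=(0,5,0,0) R0=(0,5,0,0)
Op 7: merge R2<->R1 -> R2=(0,5,5,0) R1=(0,5,5,0)
Op 8: inc R3 by 3 -> R3=(0,0,0,13) value=13
Op 9: merge R3<->R2 -> R3=(0,5,5,13) R2=(0,5,5,13)
Op 10: merge R2<->R3 -> R2=(0,5,5,13) R3=(0,5,5,13)
Op 11: inc R3 by 2 -> R3=(0,5,5,15) value=25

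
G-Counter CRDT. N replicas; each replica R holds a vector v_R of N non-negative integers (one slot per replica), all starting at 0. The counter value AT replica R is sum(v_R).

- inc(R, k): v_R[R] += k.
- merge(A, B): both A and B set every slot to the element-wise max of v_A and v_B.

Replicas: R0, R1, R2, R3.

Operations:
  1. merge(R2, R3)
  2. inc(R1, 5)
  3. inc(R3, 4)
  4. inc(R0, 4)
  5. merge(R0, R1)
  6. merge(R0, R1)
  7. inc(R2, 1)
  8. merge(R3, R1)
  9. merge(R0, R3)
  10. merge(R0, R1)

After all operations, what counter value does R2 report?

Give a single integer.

Answer: 1

Derivation:
Op 1: merge R2<->R3 -> R2=(0,0,0,0) R3=(0,0,0,0)
Op 2: inc R1 by 5 -> R1=(0,5,0,0) value=5
Op 3: inc R3 by 4 -> R3=(0,0,0,4) value=4
Op 4: inc R0 by 4 -> R0=(4,0,0,0) value=4
Op 5: merge R0<->R1 -> R0=(4,5,0,0) R1=(4,5,0,0)
Op 6: merge R0<->R1 -> R0=(4,5,0,0) R1=(4,5,0,0)
Op 7: inc R2 by 1 -> R2=(0,0,1,0) value=1
Op 8: merge R3<->R1 -> R3=(4,5,0,4) R1=(4,5,0,4)
Op 9: merge R0<->R3 -> R0=(4,5,0,4) R3=(4,5,0,4)
Op 10: merge R0<->R1 -> R0=(4,5,0,4) R1=(4,5,0,4)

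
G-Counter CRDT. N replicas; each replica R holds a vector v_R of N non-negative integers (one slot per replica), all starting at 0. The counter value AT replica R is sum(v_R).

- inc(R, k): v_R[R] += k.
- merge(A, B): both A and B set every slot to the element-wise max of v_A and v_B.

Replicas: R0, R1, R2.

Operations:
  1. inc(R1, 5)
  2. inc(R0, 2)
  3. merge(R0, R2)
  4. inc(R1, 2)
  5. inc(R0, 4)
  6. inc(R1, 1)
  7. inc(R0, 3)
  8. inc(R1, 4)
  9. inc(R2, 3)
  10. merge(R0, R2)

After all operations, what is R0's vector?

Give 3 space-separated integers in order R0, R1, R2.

Answer: 9 0 3

Derivation:
Op 1: inc R1 by 5 -> R1=(0,5,0) value=5
Op 2: inc R0 by 2 -> R0=(2,0,0) value=2
Op 3: merge R0<->R2 -> R0=(2,0,0) R2=(2,0,0)
Op 4: inc R1 by 2 -> R1=(0,7,0) value=7
Op 5: inc R0 by 4 -> R0=(6,0,0) value=6
Op 6: inc R1 by 1 -> R1=(0,8,0) value=8
Op 7: inc R0 by 3 -> R0=(9,0,0) value=9
Op 8: inc R1 by 4 -> R1=(0,12,0) value=12
Op 9: inc R2 by 3 -> R2=(2,0,3) value=5
Op 10: merge R0<->R2 -> R0=(9,0,3) R2=(9,0,3)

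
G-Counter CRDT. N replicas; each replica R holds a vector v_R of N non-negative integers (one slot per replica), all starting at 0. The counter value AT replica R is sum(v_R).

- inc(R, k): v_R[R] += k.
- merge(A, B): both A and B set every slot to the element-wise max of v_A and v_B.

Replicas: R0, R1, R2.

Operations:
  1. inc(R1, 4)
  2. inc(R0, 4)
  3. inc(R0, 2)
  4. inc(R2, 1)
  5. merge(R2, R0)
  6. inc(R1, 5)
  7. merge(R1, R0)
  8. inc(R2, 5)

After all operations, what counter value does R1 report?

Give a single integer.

Answer: 16

Derivation:
Op 1: inc R1 by 4 -> R1=(0,4,0) value=4
Op 2: inc R0 by 4 -> R0=(4,0,0) value=4
Op 3: inc R0 by 2 -> R0=(6,0,0) value=6
Op 4: inc R2 by 1 -> R2=(0,0,1) value=1
Op 5: merge R2<->R0 -> R2=(6,0,1) R0=(6,0,1)
Op 6: inc R1 by 5 -> R1=(0,9,0) value=9
Op 7: merge R1<->R0 -> R1=(6,9,1) R0=(6,9,1)
Op 8: inc R2 by 5 -> R2=(6,0,6) value=12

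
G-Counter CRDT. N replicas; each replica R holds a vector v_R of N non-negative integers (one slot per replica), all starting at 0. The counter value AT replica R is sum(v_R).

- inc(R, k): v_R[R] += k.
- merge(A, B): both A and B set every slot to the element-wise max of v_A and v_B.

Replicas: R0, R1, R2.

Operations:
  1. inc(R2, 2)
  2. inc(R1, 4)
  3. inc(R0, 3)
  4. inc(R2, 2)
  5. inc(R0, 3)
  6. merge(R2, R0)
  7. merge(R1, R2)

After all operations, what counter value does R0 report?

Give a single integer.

Op 1: inc R2 by 2 -> R2=(0,0,2) value=2
Op 2: inc R1 by 4 -> R1=(0,4,0) value=4
Op 3: inc R0 by 3 -> R0=(3,0,0) value=3
Op 4: inc R2 by 2 -> R2=(0,0,4) value=4
Op 5: inc R0 by 3 -> R0=(6,0,0) value=6
Op 6: merge R2<->R0 -> R2=(6,0,4) R0=(6,0,4)
Op 7: merge R1<->R2 -> R1=(6,4,4) R2=(6,4,4)

Answer: 10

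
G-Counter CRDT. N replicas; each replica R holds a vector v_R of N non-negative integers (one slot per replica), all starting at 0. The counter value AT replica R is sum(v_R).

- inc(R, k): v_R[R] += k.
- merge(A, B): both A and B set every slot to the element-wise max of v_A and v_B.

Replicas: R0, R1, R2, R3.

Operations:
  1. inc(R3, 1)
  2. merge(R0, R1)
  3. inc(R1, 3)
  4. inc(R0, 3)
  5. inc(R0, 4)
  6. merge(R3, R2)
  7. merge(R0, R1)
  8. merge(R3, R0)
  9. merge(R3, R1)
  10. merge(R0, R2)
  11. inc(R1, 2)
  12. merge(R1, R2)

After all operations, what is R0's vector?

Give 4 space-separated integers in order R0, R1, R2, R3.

Op 1: inc R3 by 1 -> R3=(0,0,0,1) value=1
Op 2: merge R0<->R1 -> R0=(0,0,0,0) R1=(0,0,0,0)
Op 3: inc R1 by 3 -> R1=(0,3,0,0) value=3
Op 4: inc R0 by 3 -> R0=(3,0,0,0) value=3
Op 5: inc R0 by 4 -> R0=(7,0,0,0) value=7
Op 6: merge R3<->R2 -> R3=(0,0,0,1) R2=(0,0,0,1)
Op 7: merge R0<->R1 -> R0=(7,3,0,0) R1=(7,3,0,0)
Op 8: merge R3<->R0 -> R3=(7,3,0,1) R0=(7,3,0,1)
Op 9: merge R3<->R1 -> R3=(7,3,0,1) R1=(7,3,0,1)
Op 10: merge R0<->R2 -> R0=(7,3,0,1) R2=(7,3,0,1)
Op 11: inc R1 by 2 -> R1=(7,5,0,1) value=13
Op 12: merge R1<->R2 -> R1=(7,5,0,1) R2=(7,5,0,1)

Answer: 7 3 0 1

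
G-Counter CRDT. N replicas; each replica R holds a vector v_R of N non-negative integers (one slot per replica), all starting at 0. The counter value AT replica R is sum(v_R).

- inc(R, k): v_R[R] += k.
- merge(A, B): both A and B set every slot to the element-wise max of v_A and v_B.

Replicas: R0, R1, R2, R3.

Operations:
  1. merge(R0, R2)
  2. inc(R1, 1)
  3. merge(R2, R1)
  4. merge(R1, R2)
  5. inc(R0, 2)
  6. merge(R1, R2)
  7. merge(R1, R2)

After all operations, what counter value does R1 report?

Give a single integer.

Answer: 1

Derivation:
Op 1: merge R0<->R2 -> R0=(0,0,0,0) R2=(0,0,0,0)
Op 2: inc R1 by 1 -> R1=(0,1,0,0) value=1
Op 3: merge R2<->R1 -> R2=(0,1,0,0) R1=(0,1,0,0)
Op 4: merge R1<->R2 -> R1=(0,1,0,0) R2=(0,1,0,0)
Op 5: inc R0 by 2 -> R0=(2,0,0,0) value=2
Op 6: merge R1<->R2 -> R1=(0,1,0,0) R2=(0,1,0,0)
Op 7: merge R1<->R2 -> R1=(0,1,0,0) R2=(0,1,0,0)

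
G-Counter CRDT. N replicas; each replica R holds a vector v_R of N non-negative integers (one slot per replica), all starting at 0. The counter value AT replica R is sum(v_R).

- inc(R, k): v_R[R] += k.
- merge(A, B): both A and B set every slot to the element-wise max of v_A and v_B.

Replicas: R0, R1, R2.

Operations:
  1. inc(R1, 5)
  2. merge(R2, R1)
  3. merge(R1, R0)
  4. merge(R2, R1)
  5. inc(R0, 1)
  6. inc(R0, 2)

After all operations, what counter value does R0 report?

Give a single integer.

Answer: 8

Derivation:
Op 1: inc R1 by 5 -> R1=(0,5,0) value=5
Op 2: merge R2<->R1 -> R2=(0,5,0) R1=(0,5,0)
Op 3: merge R1<->R0 -> R1=(0,5,0) R0=(0,5,0)
Op 4: merge R2<->R1 -> R2=(0,5,0) R1=(0,5,0)
Op 5: inc R0 by 1 -> R0=(1,5,0) value=6
Op 6: inc R0 by 2 -> R0=(3,5,0) value=8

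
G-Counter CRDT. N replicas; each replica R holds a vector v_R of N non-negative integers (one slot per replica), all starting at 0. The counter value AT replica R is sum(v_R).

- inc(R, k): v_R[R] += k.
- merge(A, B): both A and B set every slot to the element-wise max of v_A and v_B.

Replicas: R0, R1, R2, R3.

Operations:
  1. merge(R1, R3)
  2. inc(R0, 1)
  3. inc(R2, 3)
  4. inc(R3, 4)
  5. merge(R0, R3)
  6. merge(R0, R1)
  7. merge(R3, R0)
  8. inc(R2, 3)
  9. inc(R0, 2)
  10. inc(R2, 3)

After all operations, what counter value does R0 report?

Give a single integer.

Op 1: merge R1<->R3 -> R1=(0,0,0,0) R3=(0,0,0,0)
Op 2: inc R0 by 1 -> R0=(1,0,0,0) value=1
Op 3: inc R2 by 3 -> R2=(0,0,3,0) value=3
Op 4: inc R3 by 4 -> R3=(0,0,0,4) value=4
Op 5: merge R0<->R3 -> R0=(1,0,0,4) R3=(1,0,0,4)
Op 6: merge R0<->R1 -> R0=(1,0,0,4) R1=(1,0,0,4)
Op 7: merge R3<->R0 -> R3=(1,0,0,4) R0=(1,0,0,4)
Op 8: inc R2 by 3 -> R2=(0,0,6,0) value=6
Op 9: inc R0 by 2 -> R0=(3,0,0,4) value=7
Op 10: inc R2 by 3 -> R2=(0,0,9,0) value=9

Answer: 7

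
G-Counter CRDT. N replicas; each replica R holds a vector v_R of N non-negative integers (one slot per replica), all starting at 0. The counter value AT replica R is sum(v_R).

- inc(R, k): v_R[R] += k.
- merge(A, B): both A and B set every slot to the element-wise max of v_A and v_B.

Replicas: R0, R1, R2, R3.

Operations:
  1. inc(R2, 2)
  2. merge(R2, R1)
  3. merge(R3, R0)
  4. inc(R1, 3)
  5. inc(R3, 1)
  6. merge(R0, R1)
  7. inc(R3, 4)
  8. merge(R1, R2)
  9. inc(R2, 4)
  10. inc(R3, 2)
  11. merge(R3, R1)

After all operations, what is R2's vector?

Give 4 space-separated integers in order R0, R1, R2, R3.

Op 1: inc R2 by 2 -> R2=(0,0,2,0) value=2
Op 2: merge R2<->R1 -> R2=(0,0,2,0) R1=(0,0,2,0)
Op 3: merge R3<->R0 -> R3=(0,0,0,0) R0=(0,0,0,0)
Op 4: inc R1 by 3 -> R1=(0,3,2,0) value=5
Op 5: inc R3 by 1 -> R3=(0,0,0,1) value=1
Op 6: merge R0<->R1 -> R0=(0,3,2,0) R1=(0,3,2,0)
Op 7: inc R3 by 4 -> R3=(0,0,0,5) value=5
Op 8: merge R1<->R2 -> R1=(0,3,2,0) R2=(0,3,2,0)
Op 9: inc R2 by 4 -> R2=(0,3,6,0) value=9
Op 10: inc R3 by 2 -> R3=(0,0,0,7) value=7
Op 11: merge R3<->R1 -> R3=(0,3,2,7) R1=(0,3,2,7)

Answer: 0 3 6 0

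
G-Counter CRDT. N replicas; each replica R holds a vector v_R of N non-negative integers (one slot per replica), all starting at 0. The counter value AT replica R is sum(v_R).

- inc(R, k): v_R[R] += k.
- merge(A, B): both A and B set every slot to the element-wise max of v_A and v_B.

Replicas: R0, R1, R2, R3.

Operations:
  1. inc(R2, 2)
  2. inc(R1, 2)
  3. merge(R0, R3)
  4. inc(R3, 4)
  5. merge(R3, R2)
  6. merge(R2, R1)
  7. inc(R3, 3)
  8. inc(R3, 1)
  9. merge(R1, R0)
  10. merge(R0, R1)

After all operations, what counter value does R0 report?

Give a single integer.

Answer: 8

Derivation:
Op 1: inc R2 by 2 -> R2=(0,0,2,0) value=2
Op 2: inc R1 by 2 -> R1=(0,2,0,0) value=2
Op 3: merge R0<->R3 -> R0=(0,0,0,0) R3=(0,0,0,0)
Op 4: inc R3 by 4 -> R3=(0,0,0,4) value=4
Op 5: merge R3<->R2 -> R3=(0,0,2,4) R2=(0,0,2,4)
Op 6: merge R2<->R1 -> R2=(0,2,2,4) R1=(0,2,2,4)
Op 7: inc R3 by 3 -> R3=(0,0,2,7) value=9
Op 8: inc R3 by 1 -> R3=(0,0,2,8) value=10
Op 9: merge R1<->R0 -> R1=(0,2,2,4) R0=(0,2,2,4)
Op 10: merge R0<->R1 -> R0=(0,2,2,4) R1=(0,2,2,4)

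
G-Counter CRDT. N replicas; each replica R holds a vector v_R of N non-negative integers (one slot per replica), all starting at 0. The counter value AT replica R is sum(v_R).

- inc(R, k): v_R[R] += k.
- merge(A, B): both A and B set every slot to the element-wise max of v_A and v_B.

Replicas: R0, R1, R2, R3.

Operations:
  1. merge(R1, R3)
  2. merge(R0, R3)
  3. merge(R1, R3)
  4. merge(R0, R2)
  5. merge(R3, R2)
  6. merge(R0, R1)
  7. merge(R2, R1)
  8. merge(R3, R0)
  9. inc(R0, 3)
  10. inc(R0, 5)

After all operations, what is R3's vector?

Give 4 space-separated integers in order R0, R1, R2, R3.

Op 1: merge R1<->R3 -> R1=(0,0,0,0) R3=(0,0,0,0)
Op 2: merge R0<->R3 -> R0=(0,0,0,0) R3=(0,0,0,0)
Op 3: merge R1<->R3 -> R1=(0,0,0,0) R3=(0,0,0,0)
Op 4: merge R0<->R2 -> R0=(0,0,0,0) R2=(0,0,0,0)
Op 5: merge R3<->R2 -> R3=(0,0,0,0) R2=(0,0,0,0)
Op 6: merge R0<->R1 -> R0=(0,0,0,0) R1=(0,0,0,0)
Op 7: merge R2<->R1 -> R2=(0,0,0,0) R1=(0,0,0,0)
Op 8: merge R3<->R0 -> R3=(0,0,0,0) R0=(0,0,0,0)
Op 9: inc R0 by 3 -> R0=(3,0,0,0) value=3
Op 10: inc R0 by 5 -> R0=(8,0,0,0) value=8

Answer: 0 0 0 0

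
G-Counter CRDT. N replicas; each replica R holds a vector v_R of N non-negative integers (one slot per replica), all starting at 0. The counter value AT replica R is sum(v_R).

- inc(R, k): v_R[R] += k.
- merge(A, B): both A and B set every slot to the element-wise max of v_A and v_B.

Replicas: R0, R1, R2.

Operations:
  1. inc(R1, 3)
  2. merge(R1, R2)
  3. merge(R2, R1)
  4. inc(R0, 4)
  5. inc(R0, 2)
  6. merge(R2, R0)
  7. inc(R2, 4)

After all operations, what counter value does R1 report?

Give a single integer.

Op 1: inc R1 by 3 -> R1=(0,3,0) value=3
Op 2: merge R1<->R2 -> R1=(0,3,0) R2=(0,3,0)
Op 3: merge R2<->R1 -> R2=(0,3,0) R1=(0,3,0)
Op 4: inc R0 by 4 -> R0=(4,0,0) value=4
Op 5: inc R0 by 2 -> R0=(6,0,0) value=6
Op 6: merge R2<->R0 -> R2=(6,3,0) R0=(6,3,0)
Op 7: inc R2 by 4 -> R2=(6,3,4) value=13

Answer: 3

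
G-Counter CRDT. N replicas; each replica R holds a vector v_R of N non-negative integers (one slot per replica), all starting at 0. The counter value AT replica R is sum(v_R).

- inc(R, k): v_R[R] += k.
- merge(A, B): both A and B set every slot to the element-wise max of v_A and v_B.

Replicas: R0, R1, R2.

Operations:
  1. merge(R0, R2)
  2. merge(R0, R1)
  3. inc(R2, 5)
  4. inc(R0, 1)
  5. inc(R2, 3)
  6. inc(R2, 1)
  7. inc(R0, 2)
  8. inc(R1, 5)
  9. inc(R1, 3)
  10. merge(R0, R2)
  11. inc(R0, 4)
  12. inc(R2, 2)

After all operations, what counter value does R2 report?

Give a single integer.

Op 1: merge R0<->R2 -> R0=(0,0,0) R2=(0,0,0)
Op 2: merge R0<->R1 -> R0=(0,0,0) R1=(0,0,0)
Op 3: inc R2 by 5 -> R2=(0,0,5) value=5
Op 4: inc R0 by 1 -> R0=(1,0,0) value=1
Op 5: inc R2 by 3 -> R2=(0,0,8) value=8
Op 6: inc R2 by 1 -> R2=(0,0,9) value=9
Op 7: inc R0 by 2 -> R0=(3,0,0) value=3
Op 8: inc R1 by 5 -> R1=(0,5,0) value=5
Op 9: inc R1 by 3 -> R1=(0,8,0) value=8
Op 10: merge R0<->R2 -> R0=(3,0,9) R2=(3,0,9)
Op 11: inc R0 by 4 -> R0=(7,0,9) value=16
Op 12: inc R2 by 2 -> R2=(3,0,11) value=14

Answer: 14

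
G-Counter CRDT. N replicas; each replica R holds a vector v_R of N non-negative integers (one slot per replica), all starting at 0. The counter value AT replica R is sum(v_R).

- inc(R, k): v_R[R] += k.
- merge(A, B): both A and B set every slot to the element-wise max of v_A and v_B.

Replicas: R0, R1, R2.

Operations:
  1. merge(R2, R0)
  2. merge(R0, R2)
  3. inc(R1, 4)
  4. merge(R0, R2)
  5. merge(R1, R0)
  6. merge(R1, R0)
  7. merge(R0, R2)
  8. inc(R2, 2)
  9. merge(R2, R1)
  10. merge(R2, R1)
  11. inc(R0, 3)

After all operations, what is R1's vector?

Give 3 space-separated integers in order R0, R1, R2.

Op 1: merge R2<->R0 -> R2=(0,0,0) R0=(0,0,0)
Op 2: merge R0<->R2 -> R0=(0,0,0) R2=(0,0,0)
Op 3: inc R1 by 4 -> R1=(0,4,0) value=4
Op 4: merge R0<->R2 -> R0=(0,0,0) R2=(0,0,0)
Op 5: merge R1<->R0 -> R1=(0,4,0) R0=(0,4,0)
Op 6: merge R1<->R0 -> R1=(0,4,0) R0=(0,4,0)
Op 7: merge R0<->R2 -> R0=(0,4,0) R2=(0,4,0)
Op 8: inc R2 by 2 -> R2=(0,4,2) value=6
Op 9: merge R2<->R1 -> R2=(0,4,2) R1=(0,4,2)
Op 10: merge R2<->R1 -> R2=(0,4,2) R1=(0,4,2)
Op 11: inc R0 by 3 -> R0=(3,4,0) value=7

Answer: 0 4 2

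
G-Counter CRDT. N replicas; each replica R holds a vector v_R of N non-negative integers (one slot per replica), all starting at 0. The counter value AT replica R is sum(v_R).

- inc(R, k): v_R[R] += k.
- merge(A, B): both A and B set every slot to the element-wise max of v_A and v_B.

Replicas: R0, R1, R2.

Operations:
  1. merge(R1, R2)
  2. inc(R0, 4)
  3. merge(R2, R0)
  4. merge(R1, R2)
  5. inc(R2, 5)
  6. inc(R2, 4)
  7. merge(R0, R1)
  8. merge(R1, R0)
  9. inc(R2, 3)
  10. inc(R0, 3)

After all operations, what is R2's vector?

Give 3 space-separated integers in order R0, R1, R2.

Answer: 4 0 12

Derivation:
Op 1: merge R1<->R2 -> R1=(0,0,0) R2=(0,0,0)
Op 2: inc R0 by 4 -> R0=(4,0,0) value=4
Op 3: merge R2<->R0 -> R2=(4,0,0) R0=(4,0,0)
Op 4: merge R1<->R2 -> R1=(4,0,0) R2=(4,0,0)
Op 5: inc R2 by 5 -> R2=(4,0,5) value=9
Op 6: inc R2 by 4 -> R2=(4,0,9) value=13
Op 7: merge R0<->R1 -> R0=(4,0,0) R1=(4,0,0)
Op 8: merge R1<->R0 -> R1=(4,0,0) R0=(4,0,0)
Op 9: inc R2 by 3 -> R2=(4,0,12) value=16
Op 10: inc R0 by 3 -> R0=(7,0,0) value=7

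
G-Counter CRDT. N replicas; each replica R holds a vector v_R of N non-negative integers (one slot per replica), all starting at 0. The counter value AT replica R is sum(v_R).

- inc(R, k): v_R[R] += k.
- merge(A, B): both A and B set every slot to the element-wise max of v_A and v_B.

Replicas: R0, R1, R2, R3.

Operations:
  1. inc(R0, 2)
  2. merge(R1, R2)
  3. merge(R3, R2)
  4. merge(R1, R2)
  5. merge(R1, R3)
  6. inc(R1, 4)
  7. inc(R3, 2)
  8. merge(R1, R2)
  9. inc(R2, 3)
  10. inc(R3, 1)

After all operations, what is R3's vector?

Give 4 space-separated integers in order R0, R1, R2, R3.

Answer: 0 0 0 3

Derivation:
Op 1: inc R0 by 2 -> R0=(2,0,0,0) value=2
Op 2: merge R1<->R2 -> R1=(0,0,0,0) R2=(0,0,0,0)
Op 3: merge R3<->R2 -> R3=(0,0,0,0) R2=(0,0,0,0)
Op 4: merge R1<->R2 -> R1=(0,0,0,0) R2=(0,0,0,0)
Op 5: merge R1<->R3 -> R1=(0,0,0,0) R3=(0,0,0,0)
Op 6: inc R1 by 4 -> R1=(0,4,0,0) value=4
Op 7: inc R3 by 2 -> R3=(0,0,0,2) value=2
Op 8: merge R1<->R2 -> R1=(0,4,0,0) R2=(0,4,0,0)
Op 9: inc R2 by 3 -> R2=(0,4,3,0) value=7
Op 10: inc R3 by 1 -> R3=(0,0,0,3) value=3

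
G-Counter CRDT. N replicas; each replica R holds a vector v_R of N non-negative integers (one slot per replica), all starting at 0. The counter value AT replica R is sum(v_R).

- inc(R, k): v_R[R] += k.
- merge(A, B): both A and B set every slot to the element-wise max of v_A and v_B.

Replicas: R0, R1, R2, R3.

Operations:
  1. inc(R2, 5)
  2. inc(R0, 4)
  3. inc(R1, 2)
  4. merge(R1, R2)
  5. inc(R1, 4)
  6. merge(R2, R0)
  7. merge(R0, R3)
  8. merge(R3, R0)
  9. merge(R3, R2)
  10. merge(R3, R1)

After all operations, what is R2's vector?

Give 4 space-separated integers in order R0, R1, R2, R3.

Answer: 4 2 5 0

Derivation:
Op 1: inc R2 by 5 -> R2=(0,0,5,0) value=5
Op 2: inc R0 by 4 -> R0=(4,0,0,0) value=4
Op 3: inc R1 by 2 -> R1=(0,2,0,0) value=2
Op 4: merge R1<->R2 -> R1=(0,2,5,0) R2=(0,2,5,0)
Op 5: inc R1 by 4 -> R1=(0,6,5,0) value=11
Op 6: merge R2<->R0 -> R2=(4,2,5,0) R0=(4,2,5,0)
Op 7: merge R0<->R3 -> R0=(4,2,5,0) R3=(4,2,5,0)
Op 8: merge R3<->R0 -> R3=(4,2,5,0) R0=(4,2,5,0)
Op 9: merge R3<->R2 -> R3=(4,2,5,0) R2=(4,2,5,0)
Op 10: merge R3<->R1 -> R3=(4,6,5,0) R1=(4,6,5,0)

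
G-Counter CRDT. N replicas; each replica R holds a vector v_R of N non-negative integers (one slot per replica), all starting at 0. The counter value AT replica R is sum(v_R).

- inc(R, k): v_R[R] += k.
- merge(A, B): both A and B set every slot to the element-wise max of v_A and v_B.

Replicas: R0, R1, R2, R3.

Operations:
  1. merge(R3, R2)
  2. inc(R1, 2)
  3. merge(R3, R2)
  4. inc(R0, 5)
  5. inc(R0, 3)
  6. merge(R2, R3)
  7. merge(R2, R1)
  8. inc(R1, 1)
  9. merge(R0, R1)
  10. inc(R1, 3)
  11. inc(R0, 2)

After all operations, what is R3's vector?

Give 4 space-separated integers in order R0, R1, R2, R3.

Answer: 0 0 0 0

Derivation:
Op 1: merge R3<->R2 -> R3=(0,0,0,0) R2=(0,0,0,0)
Op 2: inc R1 by 2 -> R1=(0,2,0,0) value=2
Op 3: merge R3<->R2 -> R3=(0,0,0,0) R2=(0,0,0,0)
Op 4: inc R0 by 5 -> R0=(5,0,0,0) value=5
Op 5: inc R0 by 3 -> R0=(8,0,0,0) value=8
Op 6: merge R2<->R3 -> R2=(0,0,0,0) R3=(0,0,0,0)
Op 7: merge R2<->R1 -> R2=(0,2,0,0) R1=(0,2,0,0)
Op 8: inc R1 by 1 -> R1=(0,3,0,0) value=3
Op 9: merge R0<->R1 -> R0=(8,3,0,0) R1=(8,3,0,0)
Op 10: inc R1 by 3 -> R1=(8,6,0,0) value=14
Op 11: inc R0 by 2 -> R0=(10,3,0,0) value=13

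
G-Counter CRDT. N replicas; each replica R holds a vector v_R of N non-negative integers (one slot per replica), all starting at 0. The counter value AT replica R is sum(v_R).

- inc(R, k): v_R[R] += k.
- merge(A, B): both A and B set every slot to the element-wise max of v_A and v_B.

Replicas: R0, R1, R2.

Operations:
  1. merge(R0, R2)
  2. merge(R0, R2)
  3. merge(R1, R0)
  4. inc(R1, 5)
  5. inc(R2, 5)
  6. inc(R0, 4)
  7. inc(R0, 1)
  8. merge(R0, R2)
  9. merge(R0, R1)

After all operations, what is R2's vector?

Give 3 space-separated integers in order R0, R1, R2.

Op 1: merge R0<->R2 -> R0=(0,0,0) R2=(0,0,0)
Op 2: merge R0<->R2 -> R0=(0,0,0) R2=(0,0,0)
Op 3: merge R1<->R0 -> R1=(0,0,0) R0=(0,0,0)
Op 4: inc R1 by 5 -> R1=(0,5,0) value=5
Op 5: inc R2 by 5 -> R2=(0,0,5) value=5
Op 6: inc R0 by 4 -> R0=(4,0,0) value=4
Op 7: inc R0 by 1 -> R0=(5,0,0) value=5
Op 8: merge R0<->R2 -> R0=(5,0,5) R2=(5,0,5)
Op 9: merge R0<->R1 -> R0=(5,5,5) R1=(5,5,5)

Answer: 5 0 5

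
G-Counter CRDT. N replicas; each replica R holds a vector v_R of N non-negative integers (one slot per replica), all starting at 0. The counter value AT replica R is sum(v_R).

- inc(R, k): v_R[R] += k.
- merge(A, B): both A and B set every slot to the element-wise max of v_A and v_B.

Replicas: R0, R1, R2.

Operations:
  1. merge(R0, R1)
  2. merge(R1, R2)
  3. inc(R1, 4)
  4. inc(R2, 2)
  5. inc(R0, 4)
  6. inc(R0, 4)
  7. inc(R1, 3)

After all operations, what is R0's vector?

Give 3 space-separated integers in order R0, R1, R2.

Answer: 8 0 0

Derivation:
Op 1: merge R0<->R1 -> R0=(0,0,0) R1=(0,0,0)
Op 2: merge R1<->R2 -> R1=(0,0,0) R2=(0,0,0)
Op 3: inc R1 by 4 -> R1=(0,4,0) value=4
Op 4: inc R2 by 2 -> R2=(0,0,2) value=2
Op 5: inc R0 by 4 -> R0=(4,0,0) value=4
Op 6: inc R0 by 4 -> R0=(8,0,0) value=8
Op 7: inc R1 by 3 -> R1=(0,7,0) value=7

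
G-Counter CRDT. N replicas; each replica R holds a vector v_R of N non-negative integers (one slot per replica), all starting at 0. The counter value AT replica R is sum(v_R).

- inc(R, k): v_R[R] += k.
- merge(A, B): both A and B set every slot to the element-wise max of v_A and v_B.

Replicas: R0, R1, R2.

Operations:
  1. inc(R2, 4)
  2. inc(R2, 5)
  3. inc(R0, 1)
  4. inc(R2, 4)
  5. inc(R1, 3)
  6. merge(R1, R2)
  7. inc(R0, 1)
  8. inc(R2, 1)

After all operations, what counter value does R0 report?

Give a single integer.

Answer: 2

Derivation:
Op 1: inc R2 by 4 -> R2=(0,0,4) value=4
Op 2: inc R2 by 5 -> R2=(0,0,9) value=9
Op 3: inc R0 by 1 -> R0=(1,0,0) value=1
Op 4: inc R2 by 4 -> R2=(0,0,13) value=13
Op 5: inc R1 by 3 -> R1=(0,3,0) value=3
Op 6: merge R1<->R2 -> R1=(0,3,13) R2=(0,3,13)
Op 7: inc R0 by 1 -> R0=(2,0,0) value=2
Op 8: inc R2 by 1 -> R2=(0,3,14) value=17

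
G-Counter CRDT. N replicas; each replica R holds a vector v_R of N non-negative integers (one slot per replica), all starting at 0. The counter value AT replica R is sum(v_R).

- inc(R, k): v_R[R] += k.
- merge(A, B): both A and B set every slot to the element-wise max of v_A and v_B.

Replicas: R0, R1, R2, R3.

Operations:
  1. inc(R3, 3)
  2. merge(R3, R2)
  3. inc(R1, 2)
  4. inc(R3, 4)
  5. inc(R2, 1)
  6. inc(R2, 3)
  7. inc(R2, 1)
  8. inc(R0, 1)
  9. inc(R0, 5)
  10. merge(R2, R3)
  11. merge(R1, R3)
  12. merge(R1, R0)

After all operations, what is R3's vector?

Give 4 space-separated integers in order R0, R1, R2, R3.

Answer: 0 2 5 7

Derivation:
Op 1: inc R3 by 3 -> R3=(0,0,0,3) value=3
Op 2: merge R3<->R2 -> R3=(0,0,0,3) R2=(0,0,0,3)
Op 3: inc R1 by 2 -> R1=(0,2,0,0) value=2
Op 4: inc R3 by 4 -> R3=(0,0,0,7) value=7
Op 5: inc R2 by 1 -> R2=(0,0,1,3) value=4
Op 6: inc R2 by 3 -> R2=(0,0,4,3) value=7
Op 7: inc R2 by 1 -> R2=(0,0,5,3) value=8
Op 8: inc R0 by 1 -> R0=(1,0,0,0) value=1
Op 9: inc R0 by 5 -> R0=(6,0,0,0) value=6
Op 10: merge R2<->R3 -> R2=(0,0,5,7) R3=(0,0,5,7)
Op 11: merge R1<->R3 -> R1=(0,2,5,7) R3=(0,2,5,7)
Op 12: merge R1<->R0 -> R1=(6,2,5,7) R0=(6,2,5,7)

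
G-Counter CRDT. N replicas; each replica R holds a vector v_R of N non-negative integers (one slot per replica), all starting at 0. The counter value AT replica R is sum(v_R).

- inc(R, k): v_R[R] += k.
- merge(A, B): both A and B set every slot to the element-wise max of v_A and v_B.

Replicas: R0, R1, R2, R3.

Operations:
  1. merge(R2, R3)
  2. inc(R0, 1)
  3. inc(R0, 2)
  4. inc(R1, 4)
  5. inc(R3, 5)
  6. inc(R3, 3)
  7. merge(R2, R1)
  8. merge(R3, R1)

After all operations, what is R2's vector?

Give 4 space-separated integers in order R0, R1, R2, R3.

Answer: 0 4 0 0

Derivation:
Op 1: merge R2<->R3 -> R2=(0,0,0,0) R3=(0,0,0,0)
Op 2: inc R0 by 1 -> R0=(1,0,0,0) value=1
Op 3: inc R0 by 2 -> R0=(3,0,0,0) value=3
Op 4: inc R1 by 4 -> R1=(0,4,0,0) value=4
Op 5: inc R3 by 5 -> R3=(0,0,0,5) value=5
Op 6: inc R3 by 3 -> R3=(0,0,0,8) value=8
Op 7: merge R2<->R1 -> R2=(0,4,0,0) R1=(0,4,0,0)
Op 8: merge R3<->R1 -> R3=(0,4,0,8) R1=(0,4,0,8)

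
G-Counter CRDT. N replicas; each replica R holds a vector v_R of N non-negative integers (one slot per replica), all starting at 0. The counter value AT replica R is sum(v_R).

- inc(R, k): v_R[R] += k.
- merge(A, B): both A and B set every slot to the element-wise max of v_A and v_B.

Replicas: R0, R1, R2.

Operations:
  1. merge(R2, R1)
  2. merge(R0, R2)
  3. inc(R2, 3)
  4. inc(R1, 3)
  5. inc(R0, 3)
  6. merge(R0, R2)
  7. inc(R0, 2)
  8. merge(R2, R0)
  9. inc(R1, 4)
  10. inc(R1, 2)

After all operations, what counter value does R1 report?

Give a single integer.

Op 1: merge R2<->R1 -> R2=(0,0,0) R1=(0,0,0)
Op 2: merge R0<->R2 -> R0=(0,0,0) R2=(0,0,0)
Op 3: inc R2 by 3 -> R2=(0,0,3) value=3
Op 4: inc R1 by 3 -> R1=(0,3,0) value=3
Op 5: inc R0 by 3 -> R0=(3,0,0) value=3
Op 6: merge R0<->R2 -> R0=(3,0,3) R2=(3,0,3)
Op 7: inc R0 by 2 -> R0=(5,0,3) value=8
Op 8: merge R2<->R0 -> R2=(5,0,3) R0=(5,0,3)
Op 9: inc R1 by 4 -> R1=(0,7,0) value=7
Op 10: inc R1 by 2 -> R1=(0,9,0) value=9

Answer: 9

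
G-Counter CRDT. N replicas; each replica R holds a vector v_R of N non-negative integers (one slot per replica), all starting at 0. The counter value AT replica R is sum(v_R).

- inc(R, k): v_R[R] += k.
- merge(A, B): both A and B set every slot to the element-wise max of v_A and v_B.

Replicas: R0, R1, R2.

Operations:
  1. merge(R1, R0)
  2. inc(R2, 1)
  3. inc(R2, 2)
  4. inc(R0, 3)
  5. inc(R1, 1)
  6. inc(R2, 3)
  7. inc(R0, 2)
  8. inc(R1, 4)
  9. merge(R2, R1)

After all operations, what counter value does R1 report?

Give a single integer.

Op 1: merge R1<->R0 -> R1=(0,0,0) R0=(0,0,0)
Op 2: inc R2 by 1 -> R2=(0,0,1) value=1
Op 3: inc R2 by 2 -> R2=(0,0,3) value=3
Op 4: inc R0 by 3 -> R0=(3,0,0) value=3
Op 5: inc R1 by 1 -> R1=(0,1,0) value=1
Op 6: inc R2 by 3 -> R2=(0,0,6) value=6
Op 7: inc R0 by 2 -> R0=(5,0,0) value=5
Op 8: inc R1 by 4 -> R1=(0,5,0) value=5
Op 9: merge R2<->R1 -> R2=(0,5,6) R1=(0,5,6)

Answer: 11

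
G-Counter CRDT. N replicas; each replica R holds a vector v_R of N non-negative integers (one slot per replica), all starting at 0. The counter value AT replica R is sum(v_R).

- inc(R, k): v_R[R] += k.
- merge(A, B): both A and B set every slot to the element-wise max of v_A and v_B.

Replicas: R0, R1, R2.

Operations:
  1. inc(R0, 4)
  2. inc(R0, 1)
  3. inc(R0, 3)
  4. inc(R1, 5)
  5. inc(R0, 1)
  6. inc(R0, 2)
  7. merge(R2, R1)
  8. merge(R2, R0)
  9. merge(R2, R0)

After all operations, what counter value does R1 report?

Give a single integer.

Answer: 5

Derivation:
Op 1: inc R0 by 4 -> R0=(4,0,0) value=4
Op 2: inc R0 by 1 -> R0=(5,0,0) value=5
Op 3: inc R0 by 3 -> R0=(8,0,0) value=8
Op 4: inc R1 by 5 -> R1=(0,5,0) value=5
Op 5: inc R0 by 1 -> R0=(9,0,0) value=9
Op 6: inc R0 by 2 -> R0=(11,0,0) value=11
Op 7: merge R2<->R1 -> R2=(0,5,0) R1=(0,5,0)
Op 8: merge R2<->R0 -> R2=(11,5,0) R0=(11,5,0)
Op 9: merge R2<->R0 -> R2=(11,5,0) R0=(11,5,0)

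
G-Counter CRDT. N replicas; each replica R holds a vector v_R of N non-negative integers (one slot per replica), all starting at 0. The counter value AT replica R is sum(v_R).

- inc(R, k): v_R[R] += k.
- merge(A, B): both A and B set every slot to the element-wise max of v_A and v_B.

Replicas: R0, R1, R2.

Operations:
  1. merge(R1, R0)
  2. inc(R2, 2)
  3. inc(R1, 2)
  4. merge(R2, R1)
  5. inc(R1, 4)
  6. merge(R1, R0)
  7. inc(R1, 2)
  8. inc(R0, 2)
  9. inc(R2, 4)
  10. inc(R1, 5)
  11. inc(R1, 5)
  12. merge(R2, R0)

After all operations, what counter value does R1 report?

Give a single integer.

Op 1: merge R1<->R0 -> R1=(0,0,0) R0=(0,0,0)
Op 2: inc R2 by 2 -> R2=(0,0,2) value=2
Op 3: inc R1 by 2 -> R1=(0,2,0) value=2
Op 4: merge R2<->R1 -> R2=(0,2,2) R1=(0,2,2)
Op 5: inc R1 by 4 -> R1=(0,6,2) value=8
Op 6: merge R1<->R0 -> R1=(0,6,2) R0=(0,6,2)
Op 7: inc R1 by 2 -> R1=(0,8,2) value=10
Op 8: inc R0 by 2 -> R0=(2,6,2) value=10
Op 9: inc R2 by 4 -> R2=(0,2,6) value=8
Op 10: inc R1 by 5 -> R1=(0,13,2) value=15
Op 11: inc R1 by 5 -> R1=(0,18,2) value=20
Op 12: merge R2<->R0 -> R2=(2,6,6) R0=(2,6,6)

Answer: 20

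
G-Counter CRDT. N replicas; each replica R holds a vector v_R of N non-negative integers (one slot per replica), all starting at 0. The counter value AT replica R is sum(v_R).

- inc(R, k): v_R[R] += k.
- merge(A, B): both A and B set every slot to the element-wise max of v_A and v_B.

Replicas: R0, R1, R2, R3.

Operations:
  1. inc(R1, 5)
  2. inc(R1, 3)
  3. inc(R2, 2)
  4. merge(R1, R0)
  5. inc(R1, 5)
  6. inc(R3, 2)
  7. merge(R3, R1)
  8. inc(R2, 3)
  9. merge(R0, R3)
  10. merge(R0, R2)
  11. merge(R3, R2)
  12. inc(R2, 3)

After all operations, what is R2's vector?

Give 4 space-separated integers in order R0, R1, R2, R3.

Answer: 0 13 8 2

Derivation:
Op 1: inc R1 by 5 -> R1=(0,5,0,0) value=5
Op 2: inc R1 by 3 -> R1=(0,8,0,0) value=8
Op 3: inc R2 by 2 -> R2=(0,0,2,0) value=2
Op 4: merge R1<->R0 -> R1=(0,8,0,0) R0=(0,8,0,0)
Op 5: inc R1 by 5 -> R1=(0,13,0,0) value=13
Op 6: inc R3 by 2 -> R3=(0,0,0,2) value=2
Op 7: merge R3<->R1 -> R3=(0,13,0,2) R1=(0,13,0,2)
Op 8: inc R2 by 3 -> R2=(0,0,5,0) value=5
Op 9: merge R0<->R3 -> R0=(0,13,0,2) R3=(0,13,0,2)
Op 10: merge R0<->R2 -> R0=(0,13,5,2) R2=(0,13,5,2)
Op 11: merge R3<->R2 -> R3=(0,13,5,2) R2=(0,13,5,2)
Op 12: inc R2 by 3 -> R2=(0,13,8,2) value=23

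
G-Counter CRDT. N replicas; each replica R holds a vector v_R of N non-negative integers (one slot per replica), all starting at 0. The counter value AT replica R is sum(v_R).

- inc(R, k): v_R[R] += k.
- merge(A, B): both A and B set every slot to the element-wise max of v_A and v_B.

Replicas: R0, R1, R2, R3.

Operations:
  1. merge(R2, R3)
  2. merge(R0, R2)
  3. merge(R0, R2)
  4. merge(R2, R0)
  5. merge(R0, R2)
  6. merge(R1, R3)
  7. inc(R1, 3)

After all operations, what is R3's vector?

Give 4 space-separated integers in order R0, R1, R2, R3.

Answer: 0 0 0 0

Derivation:
Op 1: merge R2<->R3 -> R2=(0,0,0,0) R3=(0,0,0,0)
Op 2: merge R0<->R2 -> R0=(0,0,0,0) R2=(0,0,0,0)
Op 3: merge R0<->R2 -> R0=(0,0,0,0) R2=(0,0,0,0)
Op 4: merge R2<->R0 -> R2=(0,0,0,0) R0=(0,0,0,0)
Op 5: merge R0<->R2 -> R0=(0,0,0,0) R2=(0,0,0,0)
Op 6: merge R1<->R3 -> R1=(0,0,0,0) R3=(0,0,0,0)
Op 7: inc R1 by 3 -> R1=(0,3,0,0) value=3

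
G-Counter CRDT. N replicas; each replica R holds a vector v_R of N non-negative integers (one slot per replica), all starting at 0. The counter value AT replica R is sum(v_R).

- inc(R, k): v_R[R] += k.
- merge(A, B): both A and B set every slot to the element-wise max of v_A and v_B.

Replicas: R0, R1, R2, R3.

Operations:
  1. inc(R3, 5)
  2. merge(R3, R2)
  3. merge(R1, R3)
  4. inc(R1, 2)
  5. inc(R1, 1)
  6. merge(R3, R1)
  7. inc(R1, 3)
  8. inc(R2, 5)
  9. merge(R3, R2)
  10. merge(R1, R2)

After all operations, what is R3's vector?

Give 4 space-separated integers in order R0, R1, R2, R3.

Answer: 0 3 5 5

Derivation:
Op 1: inc R3 by 5 -> R3=(0,0,0,5) value=5
Op 2: merge R3<->R2 -> R3=(0,0,0,5) R2=(0,0,0,5)
Op 3: merge R1<->R3 -> R1=(0,0,0,5) R3=(0,0,0,5)
Op 4: inc R1 by 2 -> R1=(0,2,0,5) value=7
Op 5: inc R1 by 1 -> R1=(0,3,0,5) value=8
Op 6: merge R3<->R1 -> R3=(0,3,0,5) R1=(0,3,0,5)
Op 7: inc R1 by 3 -> R1=(0,6,0,5) value=11
Op 8: inc R2 by 5 -> R2=(0,0,5,5) value=10
Op 9: merge R3<->R2 -> R3=(0,3,5,5) R2=(0,3,5,5)
Op 10: merge R1<->R2 -> R1=(0,6,5,5) R2=(0,6,5,5)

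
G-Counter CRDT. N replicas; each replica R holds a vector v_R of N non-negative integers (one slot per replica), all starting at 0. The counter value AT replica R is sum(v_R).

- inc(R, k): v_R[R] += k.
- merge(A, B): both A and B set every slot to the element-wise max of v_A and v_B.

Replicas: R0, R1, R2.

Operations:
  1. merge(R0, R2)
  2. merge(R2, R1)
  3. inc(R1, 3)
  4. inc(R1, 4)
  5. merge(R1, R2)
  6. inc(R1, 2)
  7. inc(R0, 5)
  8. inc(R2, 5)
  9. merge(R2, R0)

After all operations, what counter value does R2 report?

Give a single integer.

Op 1: merge R0<->R2 -> R0=(0,0,0) R2=(0,0,0)
Op 2: merge R2<->R1 -> R2=(0,0,0) R1=(0,0,0)
Op 3: inc R1 by 3 -> R1=(0,3,0) value=3
Op 4: inc R1 by 4 -> R1=(0,7,0) value=7
Op 5: merge R1<->R2 -> R1=(0,7,0) R2=(0,7,0)
Op 6: inc R1 by 2 -> R1=(0,9,0) value=9
Op 7: inc R0 by 5 -> R0=(5,0,0) value=5
Op 8: inc R2 by 5 -> R2=(0,7,5) value=12
Op 9: merge R2<->R0 -> R2=(5,7,5) R0=(5,7,5)

Answer: 17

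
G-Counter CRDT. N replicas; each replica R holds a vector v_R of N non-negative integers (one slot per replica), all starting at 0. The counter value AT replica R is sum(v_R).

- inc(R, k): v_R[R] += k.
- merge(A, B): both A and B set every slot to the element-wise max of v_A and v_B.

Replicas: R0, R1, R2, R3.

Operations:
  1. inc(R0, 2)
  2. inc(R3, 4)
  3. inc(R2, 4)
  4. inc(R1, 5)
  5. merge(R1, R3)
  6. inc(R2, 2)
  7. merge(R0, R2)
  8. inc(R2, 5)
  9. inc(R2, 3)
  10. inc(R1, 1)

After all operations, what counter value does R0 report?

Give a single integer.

Answer: 8

Derivation:
Op 1: inc R0 by 2 -> R0=(2,0,0,0) value=2
Op 2: inc R3 by 4 -> R3=(0,0,0,4) value=4
Op 3: inc R2 by 4 -> R2=(0,0,4,0) value=4
Op 4: inc R1 by 5 -> R1=(0,5,0,0) value=5
Op 5: merge R1<->R3 -> R1=(0,5,0,4) R3=(0,5,0,4)
Op 6: inc R2 by 2 -> R2=(0,0,6,0) value=6
Op 7: merge R0<->R2 -> R0=(2,0,6,0) R2=(2,0,6,0)
Op 8: inc R2 by 5 -> R2=(2,0,11,0) value=13
Op 9: inc R2 by 3 -> R2=(2,0,14,0) value=16
Op 10: inc R1 by 1 -> R1=(0,6,0,4) value=10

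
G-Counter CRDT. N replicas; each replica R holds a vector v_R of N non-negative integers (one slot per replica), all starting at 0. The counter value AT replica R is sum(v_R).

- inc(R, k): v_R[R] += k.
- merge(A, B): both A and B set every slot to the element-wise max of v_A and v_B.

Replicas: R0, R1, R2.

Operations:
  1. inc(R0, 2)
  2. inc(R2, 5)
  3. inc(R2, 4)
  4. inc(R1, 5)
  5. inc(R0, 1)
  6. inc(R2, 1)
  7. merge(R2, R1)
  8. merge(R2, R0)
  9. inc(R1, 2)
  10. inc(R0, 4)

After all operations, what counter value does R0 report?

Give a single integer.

Answer: 22

Derivation:
Op 1: inc R0 by 2 -> R0=(2,0,0) value=2
Op 2: inc R2 by 5 -> R2=(0,0,5) value=5
Op 3: inc R2 by 4 -> R2=(0,0,9) value=9
Op 4: inc R1 by 5 -> R1=(0,5,0) value=5
Op 5: inc R0 by 1 -> R0=(3,0,0) value=3
Op 6: inc R2 by 1 -> R2=(0,0,10) value=10
Op 7: merge R2<->R1 -> R2=(0,5,10) R1=(0,5,10)
Op 8: merge R2<->R0 -> R2=(3,5,10) R0=(3,5,10)
Op 9: inc R1 by 2 -> R1=(0,7,10) value=17
Op 10: inc R0 by 4 -> R0=(7,5,10) value=22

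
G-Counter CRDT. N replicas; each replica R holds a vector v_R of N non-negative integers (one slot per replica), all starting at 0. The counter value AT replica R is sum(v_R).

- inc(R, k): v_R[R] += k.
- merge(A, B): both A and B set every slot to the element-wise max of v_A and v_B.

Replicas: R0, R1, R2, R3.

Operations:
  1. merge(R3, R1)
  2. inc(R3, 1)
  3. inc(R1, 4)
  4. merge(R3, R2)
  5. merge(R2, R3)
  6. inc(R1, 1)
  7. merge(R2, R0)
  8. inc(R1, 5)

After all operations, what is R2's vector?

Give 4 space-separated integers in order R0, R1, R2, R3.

Op 1: merge R3<->R1 -> R3=(0,0,0,0) R1=(0,0,0,0)
Op 2: inc R3 by 1 -> R3=(0,0,0,1) value=1
Op 3: inc R1 by 4 -> R1=(0,4,0,0) value=4
Op 4: merge R3<->R2 -> R3=(0,0,0,1) R2=(0,0,0,1)
Op 5: merge R2<->R3 -> R2=(0,0,0,1) R3=(0,0,0,1)
Op 6: inc R1 by 1 -> R1=(0,5,0,0) value=5
Op 7: merge R2<->R0 -> R2=(0,0,0,1) R0=(0,0,0,1)
Op 8: inc R1 by 5 -> R1=(0,10,0,0) value=10

Answer: 0 0 0 1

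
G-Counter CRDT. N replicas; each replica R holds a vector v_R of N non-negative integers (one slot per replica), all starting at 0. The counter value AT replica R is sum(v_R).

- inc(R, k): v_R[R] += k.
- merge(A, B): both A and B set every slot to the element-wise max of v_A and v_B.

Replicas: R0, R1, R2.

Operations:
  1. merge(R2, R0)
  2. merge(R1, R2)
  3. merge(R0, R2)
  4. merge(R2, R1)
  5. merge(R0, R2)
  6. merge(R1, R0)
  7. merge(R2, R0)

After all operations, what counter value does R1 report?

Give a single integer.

Answer: 0

Derivation:
Op 1: merge R2<->R0 -> R2=(0,0,0) R0=(0,0,0)
Op 2: merge R1<->R2 -> R1=(0,0,0) R2=(0,0,0)
Op 3: merge R0<->R2 -> R0=(0,0,0) R2=(0,0,0)
Op 4: merge R2<->R1 -> R2=(0,0,0) R1=(0,0,0)
Op 5: merge R0<->R2 -> R0=(0,0,0) R2=(0,0,0)
Op 6: merge R1<->R0 -> R1=(0,0,0) R0=(0,0,0)
Op 7: merge R2<->R0 -> R2=(0,0,0) R0=(0,0,0)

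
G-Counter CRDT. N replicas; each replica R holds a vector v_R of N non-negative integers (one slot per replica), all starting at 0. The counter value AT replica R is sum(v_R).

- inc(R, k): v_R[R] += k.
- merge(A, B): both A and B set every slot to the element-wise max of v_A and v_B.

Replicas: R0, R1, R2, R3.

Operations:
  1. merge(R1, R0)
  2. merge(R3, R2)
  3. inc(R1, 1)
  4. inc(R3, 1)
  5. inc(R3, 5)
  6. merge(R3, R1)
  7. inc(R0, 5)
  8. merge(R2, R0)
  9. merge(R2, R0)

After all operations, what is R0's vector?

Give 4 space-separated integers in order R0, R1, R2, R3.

Op 1: merge R1<->R0 -> R1=(0,0,0,0) R0=(0,0,0,0)
Op 2: merge R3<->R2 -> R3=(0,0,0,0) R2=(0,0,0,0)
Op 3: inc R1 by 1 -> R1=(0,1,0,0) value=1
Op 4: inc R3 by 1 -> R3=(0,0,0,1) value=1
Op 5: inc R3 by 5 -> R3=(0,0,0,6) value=6
Op 6: merge R3<->R1 -> R3=(0,1,0,6) R1=(0,1,0,6)
Op 7: inc R0 by 5 -> R0=(5,0,0,0) value=5
Op 8: merge R2<->R0 -> R2=(5,0,0,0) R0=(5,0,0,0)
Op 9: merge R2<->R0 -> R2=(5,0,0,0) R0=(5,0,0,0)

Answer: 5 0 0 0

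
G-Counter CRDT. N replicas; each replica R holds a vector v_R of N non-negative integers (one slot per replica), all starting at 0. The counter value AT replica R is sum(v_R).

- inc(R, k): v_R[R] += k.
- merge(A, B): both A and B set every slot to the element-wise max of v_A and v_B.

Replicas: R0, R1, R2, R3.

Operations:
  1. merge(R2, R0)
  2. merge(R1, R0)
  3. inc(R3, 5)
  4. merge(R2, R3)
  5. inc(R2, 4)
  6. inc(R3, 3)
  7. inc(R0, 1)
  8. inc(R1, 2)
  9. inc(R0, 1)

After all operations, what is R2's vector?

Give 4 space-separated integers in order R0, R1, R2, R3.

Op 1: merge R2<->R0 -> R2=(0,0,0,0) R0=(0,0,0,0)
Op 2: merge R1<->R0 -> R1=(0,0,0,0) R0=(0,0,0,0)
Op 3: inc R3 by 5 -> R3=(0,0,0,5) value=5
Op 4: merge R2<->R3 -> R2=(0,0,0,5) R3=(0,0,0,5)
Op 5: inc R2 by 4 -> R2=(0,0,4,5) value=9
Op 6: inc R3 by 3 -> R3=(0,0,0,8) value=8
Op 7: inc R0 by 1 -> R0=(1,0,0,0) value=1
Op 8: inc R1 by 2 -> R1=(0,2,0,0) value=2
Op 9: inc R0 by 1 -> R0=(2,0,0,0) value=2

Answer: 0 0 4 5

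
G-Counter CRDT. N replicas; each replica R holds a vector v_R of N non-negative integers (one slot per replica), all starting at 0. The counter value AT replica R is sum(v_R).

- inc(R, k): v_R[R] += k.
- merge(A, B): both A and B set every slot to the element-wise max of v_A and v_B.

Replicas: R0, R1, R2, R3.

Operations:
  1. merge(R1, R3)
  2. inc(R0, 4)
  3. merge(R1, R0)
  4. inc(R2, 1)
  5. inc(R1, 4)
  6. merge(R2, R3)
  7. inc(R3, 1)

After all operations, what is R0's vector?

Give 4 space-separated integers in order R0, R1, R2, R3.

Answer: 4 0 0 0

Derivation:
Op 1: merge R1<->R3 -> R1=(0,0,0,0) R3=(0,0,0,0)
Op 2: inc R0 by 4 -> R0=(4,0,0,0) value=4
Op 3: merge R1<->R0 -> R1=(4,0,0,0) R0=(4,0,0,0)
Op 4: inc R2 by 1 -> R2=(0,0,1,0) value=1
Op 5: inc R1 by 4 -> R1=(4,4,0,0) value=8
Op 6: merge R2<->R3 -> R2=(0,0,1,0) R3=(0,0,1,0)
Op 7: inc R3 by 1 -> R3=(0,0,1,1) value=2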